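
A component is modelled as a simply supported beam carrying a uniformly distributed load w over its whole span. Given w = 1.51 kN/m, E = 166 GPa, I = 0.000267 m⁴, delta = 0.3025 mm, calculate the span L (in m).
Model: a simply supported beam carrying a uniformly distributed load w over its whole span, so delta = (5·w·L^4) / (384·E·I).
Solve for L: L = ((384·delta·E·I) / (5·w))^(1/4).
Convert to SI units:
  w = 1.51 kN/m = 1510 N/m
  E = 166 GPa = 1.66 × 10¹¹ Pa
  delta = 0.3025 mm = 0.0003025 m
Substitute:
  L = ((384 × 0.0003025 × (1.66 × 10¹¹) × 0.000267) / (5 × 1510))^(1/4)
  L = 5.11 m
Final answer: L = 5.11 m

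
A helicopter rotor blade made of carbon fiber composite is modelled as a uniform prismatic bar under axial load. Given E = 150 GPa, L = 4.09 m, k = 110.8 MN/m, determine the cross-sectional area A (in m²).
Model: a uniform prismatic bar under axial load, so k = (A·E) / L.
Solve for A: A = (k·L) / E.
Convert to SI units:
  E = 150 GPa = 1.5 × 10¹¹ Pa
  k = 110.8 MN/m = 1.108 × 10⁸ N/m
Substitute:
  A = ((1.108 × 10⁸) × 4.09) / (1.5 × 10¹¹)
  A = 0.003021 m²
Final answer: A = 0.003021 m²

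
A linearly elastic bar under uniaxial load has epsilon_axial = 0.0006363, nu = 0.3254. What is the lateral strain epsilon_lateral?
Model: a linearly elastic bar under uniaxial load, so epsilon_lateral = -nu·epsilon_axial.
Substitute:
  epsilon_lateral = -(0.3254 × 0.0006363)
  epsilon_lateral = -0.0002071
Final answer: epsilon_lateral = -0.0002071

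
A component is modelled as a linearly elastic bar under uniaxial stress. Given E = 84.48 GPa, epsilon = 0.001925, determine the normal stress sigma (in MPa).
Model: a linearly elastic bar under uniaxial stress, so epsilon = sigma / E.
Solve for sigma: sigma = epsilon·E.
Convert to SI units:
  E = 84.48 GPa = 8.448 × 10¹⁰ Pa
Substitute:
  sigma = 0.001925 × (8.448 × 10¹⁰)
  sigma = 1.626 × 10⁸ Pa
Convert: sigma = 1.626 × 10⁸ Pa = 162.6 MPa
Final answer: sigma = 162.6 MPa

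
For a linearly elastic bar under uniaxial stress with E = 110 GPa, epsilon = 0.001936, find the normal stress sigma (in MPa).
Model: a linearly elastic bar under uniaxial stress, so epsilon = sigma / E.
Solve for sigma: sigma = epsilon·E.
Convert to SI units:
  E = 110 GPa = 1.1 × 10¹¹ Pa
Substitute:
  sigma = 0.001936 × (1.1 × 10¹¹)
  sigma = 2.13 × 10⁸ Pa
Convert: sigma = 2.13 × 10⁸ Pa = 213 MPa
Final answer: sigma = 213 MPa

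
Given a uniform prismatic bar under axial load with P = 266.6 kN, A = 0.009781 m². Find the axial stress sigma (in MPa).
Model: a uniform prismatic bar under axial load, so sigma = P / A.
Convert to SI units:
  P = 266.6 kN = 266600 N
Substitute:
  sigma = 266600 / 0.009781
  sigma = 2.726 × 10⁷ Pa
Convert: sigma = 2.726 × 10⁷ Pa = 27.26 MPa
Final answer: sigma = 27.26 MPa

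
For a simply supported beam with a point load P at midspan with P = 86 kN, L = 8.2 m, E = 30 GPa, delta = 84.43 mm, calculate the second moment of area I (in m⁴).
Model: a simply supported beam with a point load P at midspan, so delta = (P·L^3) / (48·E·I).
Solve for I: I = (P·L^3) / (48·delta·E).
Convert to SI units:
  P = 86 kN = 86000 N
  E = 30 GPa = 3 × 10¹⁰ Pa
  delta = 84.43 mm = 0.08443 m
Substitute:
  I = (86000 × 8.2^3) / (48 × 0.08443 × (3 × 10¹⁰))
  I = 0.00039 m⁴
Final answer: I = 0.00039 m⁴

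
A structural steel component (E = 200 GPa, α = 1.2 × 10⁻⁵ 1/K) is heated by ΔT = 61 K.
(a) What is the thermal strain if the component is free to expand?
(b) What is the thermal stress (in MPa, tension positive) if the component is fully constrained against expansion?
(a) Free thermal strain ε_th = α·ΔT = (1.2 × 10⁻⁵) × 61 = 0.000732
(b) Fully constrained, the expansion is suppressed, so σ = -E·α·ΔT. Convert E = 200 GPa = 2 × 10¹¹ Pa.
  σ = -(2 × 10¹¹) × (1.2 × 10⁻⁵) × 61 = -1.464 × 10⁸ Pa = -146.4 MPa (compressive)
Final answer: (a) ε_th = 0.000732, (b) σ = -146.4 MPa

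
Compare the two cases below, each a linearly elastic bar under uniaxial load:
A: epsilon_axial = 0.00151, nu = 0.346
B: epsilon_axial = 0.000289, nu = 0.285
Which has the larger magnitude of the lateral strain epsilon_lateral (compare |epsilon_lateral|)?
Model: a linearly elastic bar under uniaxial load, so epsilon_lateral = -nu·epsilon_axial (SI units).
  A: epsilon_lateral = -(0.346 × 0.00151) = -0.0005225
  B: epsilon_lateral = -(0.285 × 0.000289) = -8.236 × 10⁻⁵
|epsilon_lateral|: A = 0.0005225, B = 8.236 × 10⁻⁵, so A is larger in magnitude.
Final answer: A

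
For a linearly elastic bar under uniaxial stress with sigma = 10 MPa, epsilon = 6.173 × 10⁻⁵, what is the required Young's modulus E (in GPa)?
Model: a linearly elastic bar under uniaxial stress, so epsilon = sigma / E.
Solve for E: E = sigma / epsilon.
Convert to SI units:
  sigma = 10 MPa = 1 × 10⁷ Pa
Substitute:
  E = (1 × 10⁷) / (6.173 × 10⁻⁵)
  E = 1.62 × 10¹¹ Pa
Convert: E = 1.62 × 10¹¹ Pa = 162 GPa
Final answer: E = 162 GPa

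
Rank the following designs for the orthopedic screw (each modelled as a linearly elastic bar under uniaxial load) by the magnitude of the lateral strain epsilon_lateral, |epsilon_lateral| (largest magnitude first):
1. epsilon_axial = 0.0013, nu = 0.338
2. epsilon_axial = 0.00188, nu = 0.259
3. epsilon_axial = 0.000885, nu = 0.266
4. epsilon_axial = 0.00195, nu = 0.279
Model: a linearly elastic bar under uniaxial load, so epsilon_lateral = -nu·epsilon_axial (SI units).
  Case 1: epsilon_lateral = -(0.338 × 0.0013) = -0.0004394
  Case 2: epsilon_lateral = -(0.259 × 0.00188) = -0.0004869
  Case 3: epsilon_lateral = -(0.266 × 0.000885) = -0.0002354
  Case 4: epsilon_lateral = -(0.279 × 0.00195) = -0.0005441
Ordering by |epsilon_lateral|: 0.0005441 (case 4) > 0.0004869 (case 2) > 0.0004394 (case 1) > 0.0002354 (case 3)
Final answer: 4, 2, 1, 3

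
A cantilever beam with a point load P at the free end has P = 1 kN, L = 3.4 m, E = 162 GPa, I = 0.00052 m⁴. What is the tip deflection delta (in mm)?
Model: a cantilever beam with a point load P at the free end, so delta = (P·L^3) / (3·E·I).
Convert to SI units:
  P = 1 kN = 1000 N
  E = 162 GPa = 1.62 × 10¹¹ Pa
Substitute:
  delta = (1000 × 3.4^3) / (3 × (1.62 × 10¹¹) × 0.00052)
  delta = 0.0001555 m
Convert: delta = 0.0001555 m = 0.1555 mm
Final answer: delta = 0.1555 mm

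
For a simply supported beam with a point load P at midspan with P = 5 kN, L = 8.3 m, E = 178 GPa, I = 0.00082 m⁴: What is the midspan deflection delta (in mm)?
Model: a simply supported beam with a point load P at midspan, so delta = (P·L^3) / (48·E·I).
Convert to SI units:
  P = 5 kN = 5000 N
  E = 178 GPa = 1.78 × 10¹¹ Pa
Substitute:
  delta = (5000 × 8.3^3) / (48 × (1.78 × 10¹¹) × 0.00082)
  delta = 0.0004081 m
Convert: delta = 0.0004081 m = 0.4081 mm
Final answer: delta = 0.4081 mm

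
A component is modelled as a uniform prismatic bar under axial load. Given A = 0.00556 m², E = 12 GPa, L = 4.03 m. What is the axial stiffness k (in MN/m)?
Model: a uniform prismatic bar under axial load, so k = (A·E) / L.
Convert to SI units:
  E = 12 GPa = 1.2 × 10¹⁰ Pa
Substitute:
  k = (0.00556 × (1.2 × 10¹⁰)) / 4.03
  k = 1.656 × 10⁷ N/m
Convert: k = 1.656 × 10⁷ N/m = 16.56 MN/m
Final answer: k = 16.56 MN/m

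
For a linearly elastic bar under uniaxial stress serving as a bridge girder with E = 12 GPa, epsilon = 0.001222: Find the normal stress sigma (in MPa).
Model: a linearly elastic bar under uniaxial stress, so sigma = E·epsilon.
Convert to SI units:
  E = 12 GPa = 1.2 × 10¹⁰ Pa
Substitute:
  sigma = (1.2 × 10¹⁰) × 0.001222
  sigma = 1.466 × 10⁷ Pa
Convert: sigma = 1.466 × 10⁷ Pa = 14.66 MPa
Final answer: sigma = 14.66 MPa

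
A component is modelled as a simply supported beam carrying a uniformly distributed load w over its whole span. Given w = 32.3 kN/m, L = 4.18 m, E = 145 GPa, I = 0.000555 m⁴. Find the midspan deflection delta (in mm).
Model: a simply supported beam carrying a uniformly distributed load w over its whole span, so delta = (5·w·L^4) / (384·E·I).
Convert to SI units:
  w = 32.3 kN/m = 32300 N/m
  E = 145 GPa = 1.45 × 10¹¹ Pa
Substitute:
  delta = (5 × 32300 × 4.18^4) / (384 × (1.45 × 10¹¹) × 0.000555)
  delta = 0.001595 m
Convert: delta = 0.001595 m = 1.595 mm
Final answer: delta = 1.595 mm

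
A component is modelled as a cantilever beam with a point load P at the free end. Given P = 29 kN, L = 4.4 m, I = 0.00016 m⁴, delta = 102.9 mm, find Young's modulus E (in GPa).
Model: a cantilever beam with a point load P at the free end, so delta = (P·L^3) / (3·E·I).
Solve for E: E = (P·L^3) / (3·delta·I).
Convert to SI units:
  P = 29 kN = 29000 N
  delta = 102.9 mm = 0.1029 m
Substitute:
  E = (29000 × 4.4^3) / (3 × 0.1029 × 0.00016)
  E = 5.001 × 10¹⁰ Pa
Convert: E = 5.001 × 10¹⁰ Pa = 50.01 GPa
Final answer: E = 50.01 GPa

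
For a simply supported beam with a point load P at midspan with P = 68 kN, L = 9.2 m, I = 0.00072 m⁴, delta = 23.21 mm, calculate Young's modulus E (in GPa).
Model: a simply supported beam with a point load P at midspan, so delta = (P·L^3) / (48·E·I).
Solve for E: E = (P·L^3) / (48·delta·I).
Convert to SI units:
  P = 68 kN = 68000 N
  delta = 23.21 mm = 0.02321 m
Substitute:
  E = (68000 × 9.2^3) / (48 × 0.02321 × 0.00072)
  E = 6.601 × 10¹⁰ Pa
Convert: E = 6.601 × 10¹⁰ Pa = 66.01 GPa
Final answer: E = 66.01 GPa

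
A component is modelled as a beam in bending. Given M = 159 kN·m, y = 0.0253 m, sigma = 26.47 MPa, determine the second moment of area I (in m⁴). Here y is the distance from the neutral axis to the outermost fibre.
Model: a beam in bending, so sigma = (M·y) / I.
Solve for I: I = (M·y) / sigma.
Convert to SI units:
  M = 159 kN·m = 159000 N·m
  sigma = 26.47 MPa = 2.647 × 10⁷ Pa
Substitute:
  I = (159000 × 0.0253) / (2.647 × 10⁷)
  I = 0.000152 m⁴
Final answer: I = 0.000152 m⁴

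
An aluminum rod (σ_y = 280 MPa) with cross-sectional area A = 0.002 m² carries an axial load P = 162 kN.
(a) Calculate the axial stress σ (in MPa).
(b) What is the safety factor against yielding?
(a) Axial stress σ = P/A. Convert P = 162 kN = 162000 N.
  σ = 162000 / 0.002 = 8.1 × 10⁷ Pa = 81 MPa
(b) Safety factor SF = σ_y/σ = 280 / 81 = 3.457
Final answer: (a) σ = 81 MPa, (b) SF = 3.457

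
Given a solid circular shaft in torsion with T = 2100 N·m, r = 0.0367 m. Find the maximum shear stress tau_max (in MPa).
Model: a solid circular shaft in torsion, so tau_max = (2·T) / (π·r^3).
Substitute:
  tau_max = (2 × 2100) / (π × 0.0367^3)
  tau_max = 2.705 × 10⁷ Pa
Convert: tau_max = 2.705 × 10⁷ Pa = 27.05 MPa
Final answer: tau_max = 27.05 MPa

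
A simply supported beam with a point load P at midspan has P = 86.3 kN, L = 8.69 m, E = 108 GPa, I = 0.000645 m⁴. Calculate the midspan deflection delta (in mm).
Model: a simply supported beam with a point load P at midspan, so delta = (P·L^3) / (48·E·I).
Convert to SI units:
  P = 86.3 kN = 86300 N
  E = 108 GPa = 1.08 × 10¹¹ Pa
Substitute:
  delta = (86300 × 8.69^3) / (48 × (1.08 × 10¹¹) × 0.000645)
  delta = 0.01694 m
Convert: delta = 0.01694 m = 16.94 mm
Final answer: delta = 16.94 mm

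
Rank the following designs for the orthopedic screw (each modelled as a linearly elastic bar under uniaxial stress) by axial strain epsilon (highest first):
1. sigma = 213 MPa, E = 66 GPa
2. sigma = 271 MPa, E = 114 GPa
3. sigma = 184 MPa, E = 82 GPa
Model: a linearly elastic bar under uniaxial stress, so epsilon = sigma / E (SI units).
  Case 1: epsilon = (2.13 × 10⁸) / (6.6 × 10¹⁰) = 0.003227
  Case 2: epsilon = (2.71 × 10⁸) / (1.14 × 10¹¹) = 0.002377
  Case 3: epsilon = (1.84 × 10⁸) / (8.2 × 10¹⁰) = 0.002244
Ordering: 0.003227 (case 1) > 0.002377 (case 2) > 0.002244 (case 3)
Final answer: 1, 2, 3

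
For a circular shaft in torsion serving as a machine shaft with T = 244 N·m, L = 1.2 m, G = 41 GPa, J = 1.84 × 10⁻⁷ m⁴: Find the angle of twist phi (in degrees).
Model: a circular shaft in torsion, so phi = (T·L) / (G·J).
Convert to SI units:
  G = 41 GPa = 4.1 × 10¹⁰ Pa
Substitute:
  phi = (244 × 1.2) / ((4.1 × 10¹⁰) × (1.84 × 10⁻⁷))
  phi = 0.03881 rad
Convert to degrees: phi = 0.03881 × 180/π = 2.224°
Final answer: phi = 2.224°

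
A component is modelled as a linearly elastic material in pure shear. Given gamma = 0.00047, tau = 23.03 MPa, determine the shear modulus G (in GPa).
Model: a linearly elastic material in pure shear, so tau = G·gamma.
Solve for G: G = tau / gamma.
Convert to SI units:
  tau = 23.03 MPa = 2.303 × 10⁷ Pa
Substitute:
  G = (2.303 × 10⁷) / 0.00047
  G = 4.9 × 10¹⁰ Pa
Convert: G = 4.9 × 10¹⁰ Pa = 49 GPa
Final answer: G = 49 GPa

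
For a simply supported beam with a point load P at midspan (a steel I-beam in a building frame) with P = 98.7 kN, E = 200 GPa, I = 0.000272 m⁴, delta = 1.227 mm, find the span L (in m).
Model: a simply supported beam with a point load P at midspan, so delta = (P·L^3) / (48·E·I).
Solve for L: L = ((48·delta·E·I) / P)^(1/3).
Convert to SI units:
  P = 98.7 kN = 98700 N
  E = 200 GPa = 2 × 10¹¹ Pa
  delta = 1.227 mm = 0.001227 m
Substitute:
  L = ((48 × 0.001227 × (2 × 10¹¹) × 0.000272) / 98700)^(1/3)
  L = 3.19 m
Final answer: L = 3.19 m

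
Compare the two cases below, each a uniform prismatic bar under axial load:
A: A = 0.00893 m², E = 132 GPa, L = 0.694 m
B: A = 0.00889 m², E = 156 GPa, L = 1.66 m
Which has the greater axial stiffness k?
Model: a uniform prismatic bar under axial load, so k = (A·E) / L (SI units).
  A: k = (0.00893 × (1.32 × 10¹¹)) / 0.694 = 1.699 × 10⁹ N/m = 1699 MN/m
  B: k = (0.00889 × (1.56 × 10¹¹)) / 1.66 = 8.354 × 10⁸ N/m = 835.4 MN/m
1699 MN/m > 835.4 MN/m, so A is larger.
Final answer: A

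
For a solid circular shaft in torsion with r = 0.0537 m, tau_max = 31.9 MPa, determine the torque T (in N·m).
Model: a solid circular shaft in torsion, so tau_max = (2·T) / (π·r^3).
Solve for T: T = (π·tau_max·r^3) / 2.
Convert to SI units:
  tau_max = 31.9 MPa = 3.19 × 10⁷ Pa
Substitute:
  T = (π × (3.19 × 10⁷) × 0.0537^3) / 2
  T = 7759 N·m
Final answer: T = 7759 N·m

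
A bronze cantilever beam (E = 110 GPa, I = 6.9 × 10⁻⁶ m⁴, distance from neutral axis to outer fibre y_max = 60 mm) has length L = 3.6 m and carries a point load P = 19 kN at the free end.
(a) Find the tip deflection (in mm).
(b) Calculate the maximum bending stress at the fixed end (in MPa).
(a) Tip deflection of a cantilever with an end point load: δ = P·L^3 / (3·E·I). Convert P = 19 kN = 19000 N, E = 110 GPa = 1.1 × 10¹¹ Pa.
  δ = (19000 × 3.6^3) / (3 × (1.1 × 10¹¹) × (6.9 × 10⁻⁶)) = 0.3893 m = 389.3 mm
(b) Maximum bending moment at the fixed end: M = P·L = 19000 × 3.6 = 68400 N·m. Convert y_max = 60 mm = 0.06 m.
  σ = M·y_max / I = (68400 × 0.06) / (6.9 × 10⁻⁶) = 5.948 × 10⁸ Pa = 594.8 MPa
Final answer: (a) δ = 389.3 mm, (b) σ = 594.8 MPa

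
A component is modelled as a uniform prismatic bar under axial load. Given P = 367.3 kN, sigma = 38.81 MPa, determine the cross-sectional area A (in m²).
Model: a uniform prismatic bar under axial load, so sigma = P / A.
Solve for A: A = P / sigma.
Convert to SI units:
  P = 367.3 kN = 367300 N
  sigma = 38.81 MPa = 3.881 × 10⁷ Pa
Substitute:
  A = 367300 / (3.881 × 10⁷)
  A = 0.009464 m²
Final answer: A = 0.009464 m²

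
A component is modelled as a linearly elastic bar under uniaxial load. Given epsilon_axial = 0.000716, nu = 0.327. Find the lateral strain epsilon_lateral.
Model: a linearly elastic bar under uniaxial load, so epsilon_lateral = -nu·epsilon_axial.
Substitute:
  epsilon_lateral = -(0.327 × 0.000716)
  epsilon_lateral = -0.0002341
Final answer: epsilon_lateral = -0.0002341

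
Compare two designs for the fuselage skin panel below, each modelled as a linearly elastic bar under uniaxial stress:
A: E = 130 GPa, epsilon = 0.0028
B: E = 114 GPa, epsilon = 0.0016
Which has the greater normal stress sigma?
Model: a linearly elastic bar under uniaxial stress, so sigma = E·epsilon (SI units).
  A: sigma = (1.3 × 10¹¹) × 0.0028 = 3.64 × 10⁸ Pa = 364 MPa
  B: sigma = (1.14 × 10¹¹) × 0.0016 = 1.824 × 10⁸ Pa = 182.4 MPa
364 MPa > 182.4 MPa, so A is larger.
Final answer: A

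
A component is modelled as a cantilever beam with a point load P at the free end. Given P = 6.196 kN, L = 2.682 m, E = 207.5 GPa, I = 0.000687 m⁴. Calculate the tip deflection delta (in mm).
Model: a cantilever beam with a point load P at the free end, so delta = (P·L^3) / (3·E·I).
Convert to SI units:
  P = 6.196 kN = 6196 N
  E = 207.5 GPa = 2.075 × 10¹¹ Pa
Substitute:
  delta = (6196 × 2.682^3) / (3 × (2.075 × 10¹¹) × 0.000687)
  delta = 0.0002795 m
Convert: delta = 0.0002795 m = 0.2795 mm
Final answer: delta = 0.2795 mm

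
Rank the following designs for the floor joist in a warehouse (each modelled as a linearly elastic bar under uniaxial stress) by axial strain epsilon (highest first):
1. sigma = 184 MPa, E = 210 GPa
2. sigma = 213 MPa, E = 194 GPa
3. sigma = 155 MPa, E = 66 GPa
Model: a linearly elastic bar under uniaxial stress, so epsilon = sigma / E (SI units).
  Case 1: epsilon = (1.84 × 10⁸) / (2.1 × 10¹¹) = 0.0008762
  Case 2: epsilon = (2.13 × 10⁸) / (1.94 × 10¹¹) = 0.001098
  Case 3: epsilon = (1.55 × 10⁸) / (6.6 × 10¹⁰) = 0.002348
Ordering: 0.002348 (case 3) > 0.001098 (case 2) > 0.0008762 (case 1)
Final answer: 3, 2, 1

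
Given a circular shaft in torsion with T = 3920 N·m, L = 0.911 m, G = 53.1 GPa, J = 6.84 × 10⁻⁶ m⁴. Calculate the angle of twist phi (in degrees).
Model: a circular shaft in torsion, so phi = (T·L) / (G·J).
Convert to SI units:
  G = 53.1 GPa = 5.31 × 10¹⁰ Pa
Substitute:
  phi = (3920 × 0.911) / ((5.31 × 10¹⁰) × (6.84 × 10⁻⁶))
  phi = 0.009832 rad
Convert to degrees: phi = 0.009832 × 180/π = 0.5633°
Final answer: phi = 0.5633°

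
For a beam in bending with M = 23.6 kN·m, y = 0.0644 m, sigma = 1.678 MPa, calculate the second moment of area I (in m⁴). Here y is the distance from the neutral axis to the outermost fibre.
Model: a beam in bending, so sigma = (M·y) / I.
Solve for I: I = (M·y) / sigma.
Convert to SI units:
  M = 23.6 kN·m = 23600 N·m
  sigma = 1.678 MPa = 1.678 × 10⁶ Pa
Substitute:
  I = (23600 × 0.0644) / (1.678 × 10⁶)
  I = 0.0009057 m⁴
Final answer: I = 0.0009057 m⁴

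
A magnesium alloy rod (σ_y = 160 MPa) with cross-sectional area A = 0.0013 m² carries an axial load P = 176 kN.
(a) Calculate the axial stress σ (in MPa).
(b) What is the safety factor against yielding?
(a) Axial stress σ = P/A. Convert P = 176 kN = 176000 N.
  σ = 176000 / 0.0013 = 1.354 × 10⁸ Pa = 135.4 MPa
(b) Safety factor SF = σ_y/σ = 160 / 135.4 = 1.182
Final answer: (a) σ = 135.4 MPa, (b) SF = 1.182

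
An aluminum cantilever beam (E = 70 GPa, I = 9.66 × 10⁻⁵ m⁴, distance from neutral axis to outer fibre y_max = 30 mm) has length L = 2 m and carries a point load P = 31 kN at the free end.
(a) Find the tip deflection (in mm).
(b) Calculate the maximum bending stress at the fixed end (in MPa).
(a) Tip deflection of a cantilever with an end point load: δ = P·L^3 / (3·E·I). Convert P = 31 kN = 31000 N, E = 70 GPa = 7 × 10¹⁰ Pa.
  δ = (31000 × 2^3) / (3 × (7 × 10¹⁰) × (9.66 × 10⁻⁵)) = 0.01223 m = 12.23 mm
(b) Maximum bending moment at the fixed end: M = P·L = 31000 × 2 = 62000 N·m. Convert y_max = 30 mm = 0.03 m.
  σ = M·y_max / I = (62000 × 0.03) / (9.66 × 10⁻⁵) = 1.925 × 10⁷ Pa = 19.25 MPa
Final answer: (a) δ = 12.23 mm, (b) σ = 19.25 MPa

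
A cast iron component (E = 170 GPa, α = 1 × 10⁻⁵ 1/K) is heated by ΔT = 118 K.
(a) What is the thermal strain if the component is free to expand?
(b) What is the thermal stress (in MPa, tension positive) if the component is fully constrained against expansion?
(a) Free thermal strain ε_th = α·ΔT = (1 × 10⁻⁵) × 118 = 0.00118
(b) Fully constrained, the expansion is suppressed, so σ = -E·α·ΔT. Convert E = 170 GPa = 1.7 × 10¹¹ Pa.
  σ = -(1.7 × 10¹¹) × (1 × 10⁻⁵) × 118 = -2.006 × 10⁸ Pa = -200.6 MPa (compressive)
Final answer: (a) ε_th = 0.00118, (b) σ = -200.6 MPa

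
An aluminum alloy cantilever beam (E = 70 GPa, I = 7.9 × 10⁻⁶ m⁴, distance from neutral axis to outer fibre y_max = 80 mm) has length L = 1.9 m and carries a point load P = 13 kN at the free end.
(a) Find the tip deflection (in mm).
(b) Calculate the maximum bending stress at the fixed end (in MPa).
(a) Tip deflection of a cantilever with an end point load: δ = P·L^3 / (3·E·I). Convert P = 13 kN = 13000 N, E = 70 GPa = 7 × 10¹⁰ Pa.
  δ = (13000 × 1.9^3) / (3 × (7 × 10¹⁰) × (7.9 × 10⁻⁶)) = 0.05375 m = 53.75 mm
(b) Maximum bending moment at the fixed end: M = P·L = 13000 × 1.9 = 24700 N·m. Convert y_max = 80 mm = 0.08 m.
  σ = M·y_max / I = (24700 × 0.08) / (7.9 × 10⁻⁶) = 2.501 × 10⁸ Pa = 250.1 MPa
Final answer: (a) δ = 53.75 mm, (b) σ = 250.1 MPa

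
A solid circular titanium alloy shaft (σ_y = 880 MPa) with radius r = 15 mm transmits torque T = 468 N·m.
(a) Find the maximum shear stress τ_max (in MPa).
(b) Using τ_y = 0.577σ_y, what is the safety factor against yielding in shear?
(a) For a solid circular shaft, τ_max = T·r/J with J = π·r^4/2, i.e. τ_max = 2·T / (π·r^3). Convert r = 15 mm = 0.015 m.
  τ_max = (2 × 468) / (π × 0.015^3) = 8.828 × 10⁷ Pa = 88.28 MPa
(b) τ_y = 0.577 × 880 = 507.76 MPa
  SF = τ_y/τ_max = 507.76 / 88.28 = 5.752
Final answer: (a) τ_max = 88.28 MPa, (b) SF = 5.752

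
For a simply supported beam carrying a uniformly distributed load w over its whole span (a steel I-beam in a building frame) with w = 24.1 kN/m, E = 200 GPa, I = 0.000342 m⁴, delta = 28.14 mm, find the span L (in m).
Model: a simply supported beam carrying a uniformly distributed load w over its whole span, so delta = (5·w·L^4) / (384·E·I).
Solve for L: L = ((384·delta·E·I) / (5·w))^(1/4).
Convert to SI units:
  w = 24.1 kN/m = 24100 N/m
  E = 200 GPa = 2 × 10¹¹ Pa
  delta = 28.14 mm = 0.02814 m
Substitute:
  L = ((384 × 0.02814 × (2 × 10¹¹) × 0.000342) / (5 × 24100))^(1/4)
  L = 8.85 m
Final answer: L = 8.85 m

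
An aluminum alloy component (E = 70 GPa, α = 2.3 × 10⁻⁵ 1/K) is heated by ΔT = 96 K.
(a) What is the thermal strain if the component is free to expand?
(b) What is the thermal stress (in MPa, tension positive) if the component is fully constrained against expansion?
(a) Free thermal strain ε_th = α·ΔT = (2.3 × 10⁻⁵) × 96 = 0.002208
(b) Fully constrained, the expansion is suppressed, so σ = -E·α·ΔT. Convert E = 70 GPa = 7 × 10¹⁰ Pa.
  σ = -(7 × 10¹⁰) × (2.3 × 10⁻⁵) × 96 = -1.546 × 10⁸ Pa = -154.6 MPa (compressive)
Final answer: (a) ε_th = 0.002208, (b) σ = -154.6 MPa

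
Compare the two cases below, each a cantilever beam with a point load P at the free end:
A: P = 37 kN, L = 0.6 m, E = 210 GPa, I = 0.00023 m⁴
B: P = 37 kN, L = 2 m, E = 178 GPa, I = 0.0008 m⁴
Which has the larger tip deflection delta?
Model: a cantilever beam with a point load P at the free end, so delta = (P·L^3) / (3·E·I) (SI units).
  A: delta = (37000 × 0.6^3) / (3 × (2.1 × 10¹¹) × 0.00023) = 5.516 × 10⁻⁵ m = 0.05516 mm
  B: delta = (37000 × 2^3) / (3 × (1.78 × 10¹¹) × 0.0008) = 0.0006929 m = 0.6929 mm
0.6929 mm > 0.05516 mm, so B is larger.
Final answer: B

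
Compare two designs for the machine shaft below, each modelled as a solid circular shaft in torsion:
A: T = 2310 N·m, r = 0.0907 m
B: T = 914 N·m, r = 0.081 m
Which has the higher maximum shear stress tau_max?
Model: a solid circular shaft in torsion, so tau_max = (2·T) / (π·r^3) (SI units).
  A: tau_max = (2 × 2310) / (π × 0.0907^3) = 1.971 × 10⁶ Pa = 1.971 MPa
  B: tau_max = (2 × 914) / (π × 0.081^3) = 1.095 × 10⁶ Pa = 1.095 MPa
1.971 MPa > 1.095 MPa, so A is larger.
Final answer: A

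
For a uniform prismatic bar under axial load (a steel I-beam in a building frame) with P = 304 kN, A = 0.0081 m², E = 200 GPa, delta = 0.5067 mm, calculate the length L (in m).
Model: a uniform prismatic bar under axial load, so delta = (P·L) / (A·E).
Solve for L: L = (delta·A·E) / P.
Convert to SI units:
  P = 304 kN = 304000 N
  E = 200 GPa = 2 × 10¹¹ Pa
  delta = 0.5067 mm = 0.0005067 m
Substitute:
  L = (0.0005067 × 0.0081 × (2 × 10¹¹)) / 304000
  L = 2.7 m
Final answer: L = 2.7 m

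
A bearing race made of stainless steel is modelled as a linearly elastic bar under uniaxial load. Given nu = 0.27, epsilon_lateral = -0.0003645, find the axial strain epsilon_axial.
Model: a linearly elastic bar under uniaxial load, so epsilon_lateral = -nu·epsilon_axial.
Solve for epsilon_axial: epsilon_axial = -epsilon_lateral / nu.
Substitute:
  epsilon_axial = -(-0.0003645) / 0.27
  epsilon_axial = 0.00135
Final answer: epsilon_axial = 0.00135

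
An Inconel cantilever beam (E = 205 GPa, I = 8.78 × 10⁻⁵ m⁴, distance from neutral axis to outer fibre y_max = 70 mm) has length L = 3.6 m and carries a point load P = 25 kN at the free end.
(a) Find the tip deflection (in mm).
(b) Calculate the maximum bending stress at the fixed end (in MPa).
(a) Tip deflection of a cantilever with an end point load: δ = P·L^3 / (3·E·I). Convert P = 25 kN = 25000 N, E = 205 GPa = 2.05 × 10¹¹ Pa.
  δ = (25000 × 3.6^3) / (3 × (2.05 × 10¹¹) × (8.78 × 10⁻⁵)) = 0.0216 m = 21.6 mm
(b) Maximum bending moment at the fixed end: M = P·L = 25000 × 3.6 = 90000 N·m. Convert y_max = 70 mm = 0.07 m.
  σ = M·y_max / I = (90000 × 0.07) / (8.78 × 10⁻⁵) = 7.175 × 10⁷ Pa = 71.75 MPa
Final answer: (a) δ = 21.6 mm, (b) σ = 71.75 MPa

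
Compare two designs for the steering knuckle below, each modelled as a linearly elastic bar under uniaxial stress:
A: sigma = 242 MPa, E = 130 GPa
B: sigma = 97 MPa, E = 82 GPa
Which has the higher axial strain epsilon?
Model: a linearly elastic bar under uniaxial stress, so epsilon = sigma / E (SI units).
  A: epsilon = (2.42 × 10⁸) / (1.3 × 10¹¹) = 0.001862
  B: epsilon = (9.7 × 10⁷) / (8.2 × 10¹⁰) = 0.001183
0.001862 > 0.001183, so A is larger.
Final answer: A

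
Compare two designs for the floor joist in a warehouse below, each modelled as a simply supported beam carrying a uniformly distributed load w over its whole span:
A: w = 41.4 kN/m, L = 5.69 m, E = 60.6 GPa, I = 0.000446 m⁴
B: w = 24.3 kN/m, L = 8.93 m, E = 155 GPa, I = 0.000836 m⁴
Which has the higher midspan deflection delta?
Model: a simply supported beam carrying a uniformly distributed load w over its whole span, so delta = (5·w·L^4) / (384·E·I) (SI units).
  A: delta = (5 × 41400 × 5.69^4) / (384 × (6.06 × 10¹⁰) × 0.000446) = 0.02091 m = 20.91 mm
  B: delta = (5 × 24300 × 8.93^4) / (384 × (1.55 × 10¹¹) × 0.000836) = 0.01553 m = 15.53 mm
20.91 mm > 15.53 mm, so A is larger.
Final answer: A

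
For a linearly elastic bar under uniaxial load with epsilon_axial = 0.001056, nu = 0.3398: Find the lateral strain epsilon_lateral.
Model: a linearly elastic bar under uniaxial load, so epsilon_lateral = -nu·epsilon_axial.
Substitute:
  epsilon_lateral = -(0.3398 × 0.001056)
  epsilon_lateral = -0.0003588
Final answer: epsilon_lateral = -0.0003588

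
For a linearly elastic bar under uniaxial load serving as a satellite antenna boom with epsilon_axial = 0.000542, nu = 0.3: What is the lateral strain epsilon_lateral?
Model: a linearly elastic bar under uniaxial load, so epsilon_lateral = -nu·epsilon_axial.
Substitute:
  epsilon_lateral = -(0.3 × 0.000542)
  epsilon_lateral = -0.0001626
Final answer: epsilon_lateral = -0.0001626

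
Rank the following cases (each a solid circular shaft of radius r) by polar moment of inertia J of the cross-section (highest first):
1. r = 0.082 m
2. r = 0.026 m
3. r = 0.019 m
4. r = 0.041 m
Model: a solid circular shaft of radius r, so J = (π·r^4) / 2 (SI units).
  Case 1: J = (π × 0.082^4) / 2 = 7.102 × 10⁻⁵ m⁴
  Case 2: J = (π × 0.026^4) / 2 = 7.178 × 10⁻⁷ m⁴
  Case 3: J = (π × 0.019^4) / 2 = 2.047 × 10⁻⁷ m⁴
  Case 4: J = (π × 0.041^4) / 2 = 4.439 × 10⁻⁶ m⁴
Ordering: 7.102 × 10⁻⁵ m⁴ (case 1) > 4.439 × 10⁻⁶ m⁴ (case 4) > 7.178 × 10⁻⁷ m⁴ (case 2) > 2.047 × 10⁻⁷ m⁴ (case 3)
Final answer: 1, 4, 2, 3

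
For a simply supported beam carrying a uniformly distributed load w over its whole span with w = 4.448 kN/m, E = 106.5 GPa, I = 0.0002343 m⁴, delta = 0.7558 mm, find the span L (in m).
Model: a simply supported beam carrying a uniformly distributed load w over its whole span, so delta = (5·w·L^4) / (384·E·I).
Solve for L: L = ((384·delta·E·I) / (5·w))^(1/4).
Convert to SI units:
  w = 4.448 kN/m = 4448 N/m
  E = 106.5 GPa = 1.065 × 10¹¹ Pa
  delta = 0.7558 mm = 0.0007558 m
Substitute:
  L = ((384 × 0.0007558 × (1.065 × 10¹¹) × 0.0002343) / (5 × 4448))^(1/4)
  L = 4.248 m
Final answer: L = 4.248 m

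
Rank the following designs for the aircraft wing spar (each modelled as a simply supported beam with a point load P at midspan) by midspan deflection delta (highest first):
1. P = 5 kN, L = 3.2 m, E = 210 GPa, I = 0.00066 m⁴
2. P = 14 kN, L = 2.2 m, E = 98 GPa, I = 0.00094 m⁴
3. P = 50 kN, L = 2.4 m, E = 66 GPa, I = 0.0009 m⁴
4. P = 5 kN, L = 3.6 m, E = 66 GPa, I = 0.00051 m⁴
Model: a simply supported beam with a point load P at midspan, so delta = (P·L^3) / (48·E·I) (SI units).
  Case 1: delta = (5000 × 3.2^3) / (48 × (2.1 × 10¹¹) × 0.00066) = 2.463 × 10⁻⁵ m = 0.02463 mm
  Case 2: delta = (14000 × 2.2^3) / (48 × (9.8 × 10¹⁰) × 0.00094) = 3.371 × 10⁻⁵ m = 0.03371 mm
  Case 3: delta = (50000 × 2.4^3) / (48 × (6.6 × 10¹⁰) × 0.0009) = 0.0002424 m = 0.2424 mm
  Case 4: delta = (5000 × 3.6^3) / (48 × (6.6 × 10¹⁰) × 0.00051) = 0.0001444 m = 0.1444 mm
Ordering: 0.2424 mm (case 3) > 0.1444 mm (case 4) > 0.03371 mm (case 2) > 0.02463 mm (case 1)
Final answer: 3, 4, 2, 1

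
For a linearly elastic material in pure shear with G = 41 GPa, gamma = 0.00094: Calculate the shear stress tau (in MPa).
Model: a linearly elastic material in pure shear, so tau = G·gamma.
Convert to SI units:
  G = 41 GPa = 4.1 × 10¹⁰ Pa
Substitute:
  tau = (4.1 × 10¹⁰) × 0.00094
  tau = 3.854 × 10⁷ Pa
Convert: tau = 3.854 × 10⁷ Pa = 38.54 MPa
Final answer: tau = 38.54 MPa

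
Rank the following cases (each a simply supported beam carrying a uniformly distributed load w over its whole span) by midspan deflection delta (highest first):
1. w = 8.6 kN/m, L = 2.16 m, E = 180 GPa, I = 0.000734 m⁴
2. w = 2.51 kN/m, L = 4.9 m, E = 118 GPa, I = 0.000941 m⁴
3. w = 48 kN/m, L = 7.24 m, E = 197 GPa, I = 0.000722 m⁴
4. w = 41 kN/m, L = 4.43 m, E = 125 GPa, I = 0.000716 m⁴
Model: a simply supported beam carrying a uniformly distributed load w over its whole span, so delta = (5·w·L^4) / (384·E·I) (SI units).
  Case 1: delta = (5 × 8600 × 2.16^4) / (384 × (1.8 × 10¹¹) × 0.000734) = 1.845 × 10⁻⁵ m = 0.01845 mm
  Case 2: delta = (5 × 2510 × 4.9^4) / (384 × (1.18 × 10¹¹) × 0.000941) = 0.0001697 m = 0.1697 mm
  Case 3: delta = (5 × 48000 × 7.24^4) / (384 × (1.97 × 10¹¹) × 0.000722) = 0.01207 m = 12.07 mm
  Case 4: delta = (5 × 41000 × 4.43^4) / (384 × (1.25 × 10¹¹) × 0.000716) = 0.002297 m = 2.297 mm
Ordering: 12.07 mm (case 3) > 2.297 mm (case 4) > 0.1697 mm (case 2) > 0.01845 mm (case 1)
Final answer: 3, 4, 2, 1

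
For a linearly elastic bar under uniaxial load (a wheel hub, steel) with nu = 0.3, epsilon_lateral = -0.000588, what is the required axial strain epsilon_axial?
Model: a linearly elastic bar under uniaxial load, so epsilon_lateral = -nu·epsilon_axial.
Solve for epsilon_axial: epsilon_axial = -epsilon_lateral / nu.
Substitute:
  epsilon_axial = -(-0.000588) / 0.3
  epsilon_axial = 0.00196
Final answer: epsilon_axial = 0.00196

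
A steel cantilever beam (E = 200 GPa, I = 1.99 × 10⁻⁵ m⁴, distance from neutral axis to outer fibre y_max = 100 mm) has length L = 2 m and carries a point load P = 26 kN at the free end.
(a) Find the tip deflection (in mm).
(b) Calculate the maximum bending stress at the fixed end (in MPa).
(a) Tip deflection of a cantilever with an end point load: δ = P·L^3 / (3·E·I). Convert P = 26 kN = 26000 N, E = 200 GPa = 2 × 10¹¹ Pa.
  δ = (26000 × 2^3) / (3 × (2 × 10¹¹) × (1.99 × 10⁻⁵)) = 0.01742 m = 17.42 mm
(b) Maximum bending moment at the fixed end: M = P·L = 26000 × 2 = 52000 N·m. Convert y_max = 100 mm = 0.1 m.
  σ = M·y_max / I = (52000 × 0.1) / (1.99 × 10⁻⁵) = 2.613 × 10⁸ Pa = 261.3 MPa
Final answer: (a) δ = 17.42 mm, (b) σ = 261.3 MPa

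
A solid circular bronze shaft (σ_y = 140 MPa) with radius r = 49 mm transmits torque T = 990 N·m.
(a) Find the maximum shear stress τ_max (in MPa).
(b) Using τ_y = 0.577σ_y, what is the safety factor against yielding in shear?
(a) For a solid circular shaft, τ_max = T·r/J with J = π·r^4/2, i.e. τ_max = 2·T / (π·r^3). Convert r = 49 mm = 0.049 m.
  τ_max = (2 × 990) / (π × 0.049^3) = 5.357 × 10⁶ Pa = 5.357 MPa
(b) τ_y = 0.577 × 140 = 80.78 MPa
  SF = τ_y/τ_max = 80.78 / 5.357 = 15.08
Final answer: (a) τ_max = 5.357 MPa, (b) SF = 15.08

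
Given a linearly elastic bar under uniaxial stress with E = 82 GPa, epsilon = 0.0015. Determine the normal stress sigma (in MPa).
Model: a linearly elastic bar under uniaxial stress, so sigma = E·epsilon.
Convert to SI units:
  E = 82 GPa = 8.2 × 10¹⁰ Pa
Substitute:
  sigma = (8.2 × 10¹⁰) × 0.0015
  sigma = 1.23 × 10⁸ Pa
Convert: sigma = 1.23 × 10⁸ Pa = 123 MPa
Final answer: sigma = 123 MPa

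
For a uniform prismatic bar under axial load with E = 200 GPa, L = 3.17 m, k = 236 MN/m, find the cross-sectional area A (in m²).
Model: a uniform prismatic bar under axial load, so k = (A·E) / L.
Solve for A: A = (k·L) / E.
Convert to SI units:
  E = 200 GPa = 2 × 10¹¹ Pa
  k = 236 MN/m = 2.36 × 10⁸ N/m
Substitute:
  A = ((2.36 × 10⁸) × 3.17) / (2 × 10¹¹)
  A = 0.003741 m²
Final answer: A = 0.003741 m²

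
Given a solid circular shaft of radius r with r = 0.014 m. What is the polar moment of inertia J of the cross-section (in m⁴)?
Model: a solid circular shaft of radius r, so J = (π·r^4) / 2.
Substitute:
  J = (π × 0.014^4) / 2
  J = 6.034 × 10⁻⁸ m⁴
Final answer: J = 6.034 × 10⁻⁸ m⁴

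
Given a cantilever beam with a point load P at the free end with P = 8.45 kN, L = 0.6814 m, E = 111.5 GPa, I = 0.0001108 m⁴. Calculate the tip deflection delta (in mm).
Model: a cantilever beam with a point load P at the free end, so delta = (P·L^3) / (3·E·I).
Convert to SI units:
  P = 8.45 kN = 8450 N
  E = 111.5 GPa = 1.115 × 10¹¹ Pa
Substitute:
  delta = (8450 × 0.6814^3) / (3 × (1.115 × 10¹¹) × 0.0001108)
  delta = 7.213 × 10⁻⁵ m
Convert: delta = 7.213 × 10⁻⁵ m = 0.07213 mm
Final answer: delta = 0.07213 mm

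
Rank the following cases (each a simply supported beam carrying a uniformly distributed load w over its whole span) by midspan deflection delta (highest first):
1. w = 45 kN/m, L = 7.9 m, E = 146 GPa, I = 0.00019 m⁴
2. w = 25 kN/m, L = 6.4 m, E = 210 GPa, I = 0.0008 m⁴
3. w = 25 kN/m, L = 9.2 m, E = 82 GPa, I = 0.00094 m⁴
Model: a simply supported beam carrying a uniformly distributed load w over its whole span, so delta = (5·w·L^4) / (384·E·I) (SI units).
  Case 1: delta = (5 × 45000 × 7.9^4) / (384 × (1.46 × 10¹¹) × 0.00019) = 0.08227 m = 82.27 mm
  Case 2: delta = (5 × 25000 × 6.4^4) / (384 × (2.1 × 10¹¹) × 0.0008) = 0.003251 m = 3.251 mm
  Case 3: delta = (5 × 25000 × 9.2^4) / (384 × (8.2 × 10¹⁰) × 0.00094) = 0.03025 m = 30.25 mm
Ordering: 82.27 mm (case 1) > 30.25 mm (case 3) > 3.251 mm (case 2)
Final answer: 1, 3, 2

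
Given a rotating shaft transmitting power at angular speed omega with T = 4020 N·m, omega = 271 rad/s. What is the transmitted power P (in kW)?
Model: a rotating shaft transmitting power at angular speed omega, so P = T·omega.
Substitute:
  P = 4020 × 271
  P = 1.089 × 10⁶ W
Convert: P = 1.089 × 10⁶ W = 1089 kW
Final answer: P = 1089 kW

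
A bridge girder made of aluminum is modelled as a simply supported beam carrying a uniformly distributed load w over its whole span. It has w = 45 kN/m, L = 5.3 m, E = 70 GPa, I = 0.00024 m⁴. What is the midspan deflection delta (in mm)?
Model: a simply supported beam carrying a uniformly distributed load w over its whole span, so delta = (5·w·L^4) / (384·E·I).
Convert to SI units:
  w = 45 kN/m = 45000 N/m
  E = 70 GPa = 7 × 10¹⁰ Pa
Substitute:
  delta = (5 × 45000 × 5.3^4) / (384 × (7 × 10¹⁰) × 0.00024)
  delta = 0.02752 m
Convert: delta = 0.02752 m = 27.52 mm
Final answer: delta = 27.52 mm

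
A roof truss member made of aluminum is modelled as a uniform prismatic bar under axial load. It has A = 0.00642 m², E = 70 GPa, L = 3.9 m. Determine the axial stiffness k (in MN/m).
Model: a uniform prismatic bar under axial load, so k = (A·E) / L.
Convert to SI units:
  E = 70 GPa = 7 × 10¹⁰ Pa
Substitute:
  k = (0.00642 × (7 × 10¹⁰)) / 3.9
  k = 1.152 × 10⁸ N/m
Convert: k = 1.152 × 10⁸ N/m = 115.2 MN/m
Final answer: k = 115.2 MN/m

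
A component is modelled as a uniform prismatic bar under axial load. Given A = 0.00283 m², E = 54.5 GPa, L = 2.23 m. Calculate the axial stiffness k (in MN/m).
Model: a uniform prismatic bar under axial load, so k = (A·E) / L.
Convert to SI units:
  E = 54.5 GPa = 5.45 × 10¹⁰ Pa
Substitute:
  k = (0.00283 × (5.45 × 10¹⁰)) / 2.23
  k = 6.916 × 10⁷ N/m
Convert: k = 6.916 × 10⁷ N/m = 69.16 MN/m
Final answer: k = 69.16 MN/m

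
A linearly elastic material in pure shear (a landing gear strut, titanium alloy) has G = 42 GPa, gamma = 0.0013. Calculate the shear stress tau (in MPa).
Model: a linearly elastic material in pure shear, so tau = G·gamma.
Convert to SI units:
  G = 42 GPa = 4.2 × 10¹⁰ Pa
Substitute:
  tau = (4.2 × 10¹⁰) × 0.0013
  tau = 5.46 × 10⁷ Pa
Convert: tau = 5.46 × 10⁷ Pa = 54.6 MPa
Final answer: tau = 54.6 MPa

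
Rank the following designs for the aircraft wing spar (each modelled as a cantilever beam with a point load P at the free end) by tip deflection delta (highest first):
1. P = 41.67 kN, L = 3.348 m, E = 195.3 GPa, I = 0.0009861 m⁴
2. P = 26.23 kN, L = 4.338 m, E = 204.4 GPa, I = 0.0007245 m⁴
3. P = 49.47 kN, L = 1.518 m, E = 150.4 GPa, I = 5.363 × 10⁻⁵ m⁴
Model: a cantilever beam with a point load P at the free end, so delta = (P·L^3) / (3·E·I) (SI units).
  Case 1: delta = (41670 × 3.348^3) / (3 × (1.953 × 10¹¹) × 0.0009861) = 0.002707 m = 2.707 mm
  Case 2: delta = (26230 × 4.338^3) / (3 × (2.044 × 10¹¹) × 0.0007245) = 0.00482 m = 4.82 mm
  Case 3: delta = (49470 × 1.518^3) / (3 × (1.504 × 10¹¹) × (5.363 × 10⁻⁵)) = 0.007151 m = 7.151 mm
Ordering: 7.151 mm (case 3) > 4.82 mm (case 2) > 2.707 mm (case 1)
Final answer: 3, 2, 1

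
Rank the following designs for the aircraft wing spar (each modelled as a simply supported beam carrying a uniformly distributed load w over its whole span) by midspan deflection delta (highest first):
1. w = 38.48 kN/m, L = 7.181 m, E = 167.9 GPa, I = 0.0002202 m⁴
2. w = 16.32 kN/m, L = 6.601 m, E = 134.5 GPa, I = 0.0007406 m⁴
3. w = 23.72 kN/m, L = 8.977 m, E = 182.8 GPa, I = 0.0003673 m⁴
Model: a simply supported beam carrying a uniformly distributed load w over its whole span, so delta = (5·w·L^4) / (384·E·I) (SI units).
  Case 1: delta = (5 × 38480 × 7.181^4) / (384 × (1.679 × 10¹¹) × 0.0002202) = 0.03604 m = 36.04 mm
  Case 2: delta = (5 × 16320 × 6.601^4) / (384 × (1.345 × 10¹¹) × 0.0007406) = 0.00405 m = 4.05 mm
  Case 3: delta = (5 × 23720 × 8.977^4) / (384 × (1.828 × 10¹¹) × 0.0003673) = 0.02987 m = 29.87 mm
Ordering: 36.04 mm (case 1) > 29.87 mm (case 3) > 4.05 mm (case 2)
Final answer: 1, 3, 2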